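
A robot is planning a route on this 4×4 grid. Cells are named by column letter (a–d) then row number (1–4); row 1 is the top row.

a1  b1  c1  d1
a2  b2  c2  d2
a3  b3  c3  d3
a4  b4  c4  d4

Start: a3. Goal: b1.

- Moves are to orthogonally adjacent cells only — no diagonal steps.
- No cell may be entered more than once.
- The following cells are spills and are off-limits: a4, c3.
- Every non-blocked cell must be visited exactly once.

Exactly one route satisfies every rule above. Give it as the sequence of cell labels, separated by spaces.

Need to visit all 14 open cells exactly once, starting at a3 and ending at b1.
Cell b4 has only two open neighbours (b3 and c4), so the path must pass straight through it: one of those is the cell it's entered from and the other is where it exits.
Route from a3: right to b3, down to b4, 2× right (reaching d4), 3× up (reaching d1), left to c1, down to c2, 2× left (reaching a2), up to a1, right to b1 — 13 moves in all.
Check: all 14 open cells covered.

a3 b3 b4 c4 d4 d3 d2 d1 c1 c2 b2 a2 a1 b1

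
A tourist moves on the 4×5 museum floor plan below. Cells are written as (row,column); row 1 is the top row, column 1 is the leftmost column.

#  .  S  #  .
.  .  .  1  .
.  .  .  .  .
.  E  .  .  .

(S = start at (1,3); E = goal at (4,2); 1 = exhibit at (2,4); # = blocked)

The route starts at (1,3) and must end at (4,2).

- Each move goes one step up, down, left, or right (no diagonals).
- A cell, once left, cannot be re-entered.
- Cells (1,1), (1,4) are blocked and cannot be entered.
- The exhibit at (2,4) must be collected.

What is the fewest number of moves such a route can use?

Any route passes through (2,4) somewhere between (1,3) and (4,2). Summing Manhattan distances along the two legs ((1,3) → (2,4) → (4,2)) gives a lower bound of 2 + 4 = 6 moves.
A route of 6 moves achieves this: (1,3) → (2,3) → (2,4) → (3,4) → (4,4) → (4,3) → (4,2).
Since 6 matches the lower bound, it is optimal.

6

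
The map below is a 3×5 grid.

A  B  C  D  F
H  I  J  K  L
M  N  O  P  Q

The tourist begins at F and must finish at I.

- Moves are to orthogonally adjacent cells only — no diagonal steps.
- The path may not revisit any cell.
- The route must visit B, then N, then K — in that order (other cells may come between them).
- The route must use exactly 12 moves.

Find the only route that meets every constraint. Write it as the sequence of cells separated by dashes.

F - D - C - B - A - H - M - N - O - P - K - J - I

The waypoints must appear in the order B, N, K, with no cell reused.
Route from F: 4× left (reaching A), 2× down (reaching M), 3× right (reaching P), up to K, 2× left (reaching I) — 12 moves in all.
Check: order respected (B at step 3, N at step 7, K at step 10); 12 moves as required.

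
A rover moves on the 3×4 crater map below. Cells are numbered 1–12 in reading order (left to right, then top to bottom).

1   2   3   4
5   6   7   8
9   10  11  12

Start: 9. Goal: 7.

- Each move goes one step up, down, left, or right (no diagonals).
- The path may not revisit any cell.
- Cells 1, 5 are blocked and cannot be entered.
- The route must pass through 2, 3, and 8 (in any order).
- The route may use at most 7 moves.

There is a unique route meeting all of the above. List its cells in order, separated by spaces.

The 7-move cap with required stops at 2, 3, 8 leaves no slack for detours.
Route from 9: right 1 to 10, up 2 to 2, right 2 to 4, down 1 to 8, left 1 to 7 — 7 moves in all.
Check: all required cells visited; 7 ≤ 7 moves.

9 10 6 2 3 4 8 7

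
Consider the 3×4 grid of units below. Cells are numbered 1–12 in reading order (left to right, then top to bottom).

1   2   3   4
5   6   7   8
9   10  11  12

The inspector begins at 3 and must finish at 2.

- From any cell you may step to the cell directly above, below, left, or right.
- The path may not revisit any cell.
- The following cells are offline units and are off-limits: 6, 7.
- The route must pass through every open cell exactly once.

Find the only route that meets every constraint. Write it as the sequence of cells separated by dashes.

3 - 4 - 8 - 12 - 11 - 10 - 9 - 5 - 1 - 2

Need to visit all 10 open cells exactly once, starting at 3 and ending at 2.
Cell 4 has only two open neighbours (8 and 3), so the path must pass straight through it: one of those is the cell it's entered from and the other is where it exits.
Route from 3: right to 4, 2× down (reaching 12), 3× left (reaching 9), 2× up (reaching 1), right to 2 — 9 moves in all.
Check: all 10 open cells covered.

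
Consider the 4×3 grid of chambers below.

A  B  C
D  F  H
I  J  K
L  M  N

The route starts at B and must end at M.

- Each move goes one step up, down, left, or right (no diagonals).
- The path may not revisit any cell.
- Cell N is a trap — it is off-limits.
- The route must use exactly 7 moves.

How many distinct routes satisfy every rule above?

7

Need simple routes of exactly 7 moves from B to M (Manhattan distance 3, so 2 moves are spent on a detour and 2 undoing it).
Enumerating: B F H K J I L M | B A D F J I L M | B A D F H K J M | B C H K J I L M | B C H F J I L M | B C H F D I L M | B C H F D I J M.
That gives 7 routes.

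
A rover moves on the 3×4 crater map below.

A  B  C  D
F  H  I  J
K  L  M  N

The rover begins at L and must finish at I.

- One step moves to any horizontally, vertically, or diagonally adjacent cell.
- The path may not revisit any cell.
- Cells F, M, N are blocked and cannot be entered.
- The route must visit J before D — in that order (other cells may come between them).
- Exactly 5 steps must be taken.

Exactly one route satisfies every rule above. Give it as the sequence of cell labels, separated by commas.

L, H, C, J, D, I

The waypoints must appear in the order J, D, with no cell reused.
Route from L: up 1 to H, up-right 1 to C, down-right 1 to J, up 1 to D, down-left 1 to I — 5 moves in all.
Check: order respected (J at step 3, D at step 4); 5 moves as required.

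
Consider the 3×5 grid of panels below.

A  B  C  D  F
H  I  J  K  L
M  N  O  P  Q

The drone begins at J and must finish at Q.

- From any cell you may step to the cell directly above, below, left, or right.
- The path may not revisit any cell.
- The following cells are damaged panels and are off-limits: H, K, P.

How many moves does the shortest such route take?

The Manhattan distance from J to Q is |2−3| + |3−5| = 3, so at least 3 moves are needed.
That bound ignores the blocked cells. Measuring each leg by the fewest moves that actually steer around them (J→Q: 5) raises the lower bound to 5.
A route of 5 moves exists: J → C → D → F → L → Q.
Since 5 matches that lower bound, it is optimal.

5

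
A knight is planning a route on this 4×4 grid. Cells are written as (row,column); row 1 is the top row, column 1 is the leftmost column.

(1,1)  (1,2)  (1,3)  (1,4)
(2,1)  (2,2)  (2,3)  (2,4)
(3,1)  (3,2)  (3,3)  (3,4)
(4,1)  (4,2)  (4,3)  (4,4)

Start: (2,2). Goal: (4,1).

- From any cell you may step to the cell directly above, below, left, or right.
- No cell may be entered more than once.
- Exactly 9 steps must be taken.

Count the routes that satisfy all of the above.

31

Need simple routes of exactly 9 moves from (2,2) to (4,1) (Manhattan distance 3, so 3 moves are spent on a detour and 3 undoing it).
Branch systematically from the start, pruning whenever the remaining move budget drops below the Manhattan distance to (4,1) or differs from it in parity. Grouping the completions by first move — via (1,2): 14; via (3,2): 2; via (2,1): 4; via (2,3): 11 — and summing: 14 + 2 + 4 + 11 = 31.
That gives 31 routes.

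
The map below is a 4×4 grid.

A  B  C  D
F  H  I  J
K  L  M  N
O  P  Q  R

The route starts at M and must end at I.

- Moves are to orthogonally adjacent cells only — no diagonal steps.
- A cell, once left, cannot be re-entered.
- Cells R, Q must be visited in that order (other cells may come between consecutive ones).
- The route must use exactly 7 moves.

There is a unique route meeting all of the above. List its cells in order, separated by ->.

The waypoints must appear in the order R, Q, with no cell reused.
Route from M: right to N, down to R, 2× left (reaching P), 2× up (reaching H), right to I — 7 moves in all.
Check: order respected (R at step 2, Q at step 3); 7 moves as required.

M -> N -> R -> Q -> P -> L -> H -> I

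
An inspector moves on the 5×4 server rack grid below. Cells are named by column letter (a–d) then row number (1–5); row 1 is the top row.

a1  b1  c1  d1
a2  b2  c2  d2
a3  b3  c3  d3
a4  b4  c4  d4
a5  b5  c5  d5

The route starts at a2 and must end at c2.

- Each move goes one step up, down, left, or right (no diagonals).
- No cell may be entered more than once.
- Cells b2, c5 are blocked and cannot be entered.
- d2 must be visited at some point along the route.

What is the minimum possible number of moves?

6

Any route passes through d2 somewhere between a2 and c2. Summing Manhattan distances along the two legs (a2 → d2 → c2) gives a lower bound of 3 + 1 = 4 moves.
That bound ignores the blocked cells. Measuring each leg by the fewest moves that actually steer around them (a2→d2: 5; d2→c2: 1) raises the lower bound to 6.
A route of 6 moves exists: a2 → a1 → b1 → c1 → d1 → d2 → c2.
Since 6 matches that lower bound, it is optimal.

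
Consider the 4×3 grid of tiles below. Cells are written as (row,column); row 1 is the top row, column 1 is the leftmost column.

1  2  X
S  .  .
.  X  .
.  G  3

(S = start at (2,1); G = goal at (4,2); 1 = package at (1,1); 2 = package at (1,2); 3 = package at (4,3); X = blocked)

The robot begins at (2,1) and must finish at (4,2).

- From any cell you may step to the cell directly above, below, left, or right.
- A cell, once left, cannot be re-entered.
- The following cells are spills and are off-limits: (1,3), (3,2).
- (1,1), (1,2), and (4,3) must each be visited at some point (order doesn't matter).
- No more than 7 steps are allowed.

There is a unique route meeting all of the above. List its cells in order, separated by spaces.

(2,1) (1,1) (1,2) (2,2) (2,3) (3,3) (4,3) (4,2)

The budget equals the shortest possible length, so every move has to be on a shortest route through the required cells.
Route from (2,1): up to (1,1), right to (1,2), down to (2,2), right to (2,3), 2× down (reaching (4,3)), left to (4,2) — 7 moves in all.
Check: all required cells visited; 7 ≤ 7 moves.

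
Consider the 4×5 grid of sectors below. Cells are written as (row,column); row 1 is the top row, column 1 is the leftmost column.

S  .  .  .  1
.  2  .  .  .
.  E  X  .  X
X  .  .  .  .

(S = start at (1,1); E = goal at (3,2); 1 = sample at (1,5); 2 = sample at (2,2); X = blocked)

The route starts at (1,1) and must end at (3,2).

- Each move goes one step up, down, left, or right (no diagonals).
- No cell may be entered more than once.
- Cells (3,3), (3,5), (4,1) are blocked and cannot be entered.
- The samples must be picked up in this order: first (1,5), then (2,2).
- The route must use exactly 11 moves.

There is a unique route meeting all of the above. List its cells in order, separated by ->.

The waypoints must appear in the order (1,5), (2,2), with no cell reused.
Route from (1,1): right 4 to (1,5), down 1 to (2,5), left 4 to (2,1), down 1 to (3,1), right 1 to (3,2) — 11 moves in all.
Check: order respected (1 at step 4, 2 at step 8); 11 moves as required.

(1,1) -> (1,2) -> (1,3) -> (1,4) -> (1,5) -> (2,5) -> (2,4) -> (2,3) -> (2,2) -> (2,1) -> (3,1) -> (3,2)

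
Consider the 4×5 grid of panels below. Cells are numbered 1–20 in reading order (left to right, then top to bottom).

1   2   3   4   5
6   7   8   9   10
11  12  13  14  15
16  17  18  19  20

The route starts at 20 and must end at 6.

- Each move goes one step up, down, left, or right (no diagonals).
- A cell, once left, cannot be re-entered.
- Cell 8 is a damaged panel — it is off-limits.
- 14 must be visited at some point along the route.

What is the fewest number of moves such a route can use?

6

Any route passes through 14 somewhere between 20 and 6. Summing Manhattan distances along the two legs (20 → 14 → 6) gives a lower bound of 2 + 4 = 6 moves.
A route of 6 moves achieves this: 20 → 15 → 14 → 13 → 12 → 7 → 6.
Since 6 matches the lower bound, it is optimal.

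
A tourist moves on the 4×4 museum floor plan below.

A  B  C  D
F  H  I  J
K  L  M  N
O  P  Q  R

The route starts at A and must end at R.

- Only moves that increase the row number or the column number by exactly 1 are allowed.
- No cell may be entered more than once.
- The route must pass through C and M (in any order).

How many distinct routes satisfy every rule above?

2

A right/down-only route from A to R makes exactly 3 down-moves and 3 right-moves in some order.
With no other constraints that would be C(6,3) = 20 routes.
A monotone route can only reach the required cells in the order C, M, so split there and multiply the segment counts: A→C: 1; C→M: 1; M→R: 2; product = 2.
That gives 2 routes.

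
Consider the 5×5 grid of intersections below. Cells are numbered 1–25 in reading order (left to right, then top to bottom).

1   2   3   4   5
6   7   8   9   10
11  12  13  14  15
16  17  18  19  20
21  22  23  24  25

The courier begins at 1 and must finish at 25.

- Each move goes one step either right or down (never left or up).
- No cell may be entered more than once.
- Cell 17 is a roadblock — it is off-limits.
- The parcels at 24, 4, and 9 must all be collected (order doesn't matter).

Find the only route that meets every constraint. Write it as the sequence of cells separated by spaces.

Moves only go right or down, so the column and row indices never decrease.
Route from 1: right 3 to 4, down 4 to 24, right 1 to 25 — 8 moves in all.
Check: all required cells visited.

1 2 3 4 9 14 19 24 25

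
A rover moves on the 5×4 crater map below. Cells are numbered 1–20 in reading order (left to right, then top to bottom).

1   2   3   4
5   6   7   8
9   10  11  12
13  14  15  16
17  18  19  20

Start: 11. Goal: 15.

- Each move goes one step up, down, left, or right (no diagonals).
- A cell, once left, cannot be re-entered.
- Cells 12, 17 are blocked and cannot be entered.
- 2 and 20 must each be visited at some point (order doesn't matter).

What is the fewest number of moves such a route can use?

11

Any route passes through 2 and 20 in some order between 11 and 15. Summing Manhattan distances along each leg and taking the cheapest ordering (11 → 2 → 20 → 15) gives a lower bound of 3 + 6 + 2 = 11 moves.
A route of 11 moves achieves this: 11 → 7 → 3 → 2 → 6 → 10 → 14 → 18 → 19 → 20 → 16 → 15.
Since 11 matches the lower bound, it is optimal.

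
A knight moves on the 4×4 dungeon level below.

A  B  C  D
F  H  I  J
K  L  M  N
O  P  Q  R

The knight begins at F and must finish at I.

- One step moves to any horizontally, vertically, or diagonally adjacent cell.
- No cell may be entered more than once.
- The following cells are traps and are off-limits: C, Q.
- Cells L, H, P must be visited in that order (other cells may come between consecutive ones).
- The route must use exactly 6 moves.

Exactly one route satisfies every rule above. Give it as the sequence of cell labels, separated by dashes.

The waypoints must appear in the order L, H, P, with no cell reused.
Route from F: down-right to L, up to H, down-left to K, down-right to P, up-right to M, up to I — 6 moves in all.
Check: order respected (L at step 1, H at step 2, P at step 4); 6 moves as required.

F - L - H - K - P - M - I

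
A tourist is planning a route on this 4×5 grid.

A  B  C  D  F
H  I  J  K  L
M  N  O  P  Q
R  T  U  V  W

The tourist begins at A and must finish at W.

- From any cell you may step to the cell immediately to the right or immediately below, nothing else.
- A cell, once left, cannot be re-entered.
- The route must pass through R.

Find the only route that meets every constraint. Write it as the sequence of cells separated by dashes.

Moves only go right or down, so the column and row indices never decrease.
Route from A: 3× down (reaching R), 4× right (reaching W) — 7 moves in all.
Check: all required cells visited.

A - H - M - R - T - U - V - W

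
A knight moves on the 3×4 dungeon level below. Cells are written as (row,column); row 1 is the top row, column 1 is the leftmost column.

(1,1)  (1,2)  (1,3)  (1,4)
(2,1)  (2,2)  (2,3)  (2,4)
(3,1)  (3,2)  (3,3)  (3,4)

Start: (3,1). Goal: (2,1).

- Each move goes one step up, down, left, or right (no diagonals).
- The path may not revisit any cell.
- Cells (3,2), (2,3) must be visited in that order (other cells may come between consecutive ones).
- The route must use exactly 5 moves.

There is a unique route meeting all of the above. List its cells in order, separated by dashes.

The waypoints must appear in the order (3,2), (2,3), with no cell reused.
Route from (3,1): 2× right (reaching (3,3)), up to (2,3), 2× left (reaching (2,1)) — 5 moves in all.
Check: order respected ((3,2) at step 1, (2,3) at step 3); 5 moves as required.

(3,1) - (3,2) - (3,3) - (2,3) - (2,2) - (2,1)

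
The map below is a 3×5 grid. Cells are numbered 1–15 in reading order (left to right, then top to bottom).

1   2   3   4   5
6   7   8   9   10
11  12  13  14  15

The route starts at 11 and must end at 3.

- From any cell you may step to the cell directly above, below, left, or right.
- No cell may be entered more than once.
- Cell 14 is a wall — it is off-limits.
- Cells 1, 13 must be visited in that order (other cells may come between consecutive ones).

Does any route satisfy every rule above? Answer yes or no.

One route that works: 11 → 6 → 1 → 2 → 7 → 12 → 13 → 8 → 3.

yes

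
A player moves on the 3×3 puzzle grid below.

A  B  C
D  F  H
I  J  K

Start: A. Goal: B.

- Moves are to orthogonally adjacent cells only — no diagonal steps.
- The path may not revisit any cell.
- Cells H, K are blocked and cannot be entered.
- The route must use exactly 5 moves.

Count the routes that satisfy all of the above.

1

Need simple routes of exactly 5 moves from A to B (Manhattan distance 1, so 2 moves are spent on a detour and 2 undoing it).
Enumerating: A D I J F B.
That gives 1 route.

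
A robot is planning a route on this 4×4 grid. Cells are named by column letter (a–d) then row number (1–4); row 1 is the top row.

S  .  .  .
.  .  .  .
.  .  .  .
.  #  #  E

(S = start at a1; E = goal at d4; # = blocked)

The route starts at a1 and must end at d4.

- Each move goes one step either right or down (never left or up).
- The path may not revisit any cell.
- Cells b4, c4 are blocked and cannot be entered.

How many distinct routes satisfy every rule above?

A right/down-only route from a1 to d4 makes exactly 3 down-moves and 3 right-moves in some order.
With no other constraints that would be C(6,3) = 20 routes.
Subtract routes through each blocked cell (inclusion–exclusion for overlaps): − through b4: 4 − through c4: 10 + through b4&c4: 4 → 10.
That gives 10 routes.

10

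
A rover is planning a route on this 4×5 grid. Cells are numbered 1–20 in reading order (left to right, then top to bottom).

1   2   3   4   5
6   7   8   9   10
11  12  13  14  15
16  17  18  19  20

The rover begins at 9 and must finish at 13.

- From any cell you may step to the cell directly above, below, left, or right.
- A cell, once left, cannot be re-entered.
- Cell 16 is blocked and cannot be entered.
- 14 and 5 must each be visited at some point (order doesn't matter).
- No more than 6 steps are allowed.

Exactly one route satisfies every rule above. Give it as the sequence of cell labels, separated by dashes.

The 6-move cap with required stops at 14, 5 leaves no slack for detours.
Route from 9: up to 4, right to 5, 2× down (reaching 15), 2× left (reaching 13) — 6 moves in all.
Check: all required cells visited; 6 ≤ 6 moves.

9 - 4 - 5 - 10 - 15 - 14 - 13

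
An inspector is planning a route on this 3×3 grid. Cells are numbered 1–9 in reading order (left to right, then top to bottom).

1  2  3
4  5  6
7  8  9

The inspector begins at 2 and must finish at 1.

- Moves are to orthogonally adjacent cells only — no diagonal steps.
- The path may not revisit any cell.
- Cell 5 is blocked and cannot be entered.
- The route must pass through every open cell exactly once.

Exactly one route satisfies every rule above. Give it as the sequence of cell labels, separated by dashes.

Need to visit all 8 open cells exactly once, starting at 2 and ending at 1.
Cell 4 has only two open neighbours (1 and 7), so the path must pass straight through it: one of those is the cell it's entered from and the other is where it exits.
Route from 2: right 1 to 3, down 2 to 9, left 2 to 7, up 2 to 1 — 7 moves in all.
Check: all 8 open cells covered.

2 - 3 - 6 - 9 - 8 - 7 - 4 - 1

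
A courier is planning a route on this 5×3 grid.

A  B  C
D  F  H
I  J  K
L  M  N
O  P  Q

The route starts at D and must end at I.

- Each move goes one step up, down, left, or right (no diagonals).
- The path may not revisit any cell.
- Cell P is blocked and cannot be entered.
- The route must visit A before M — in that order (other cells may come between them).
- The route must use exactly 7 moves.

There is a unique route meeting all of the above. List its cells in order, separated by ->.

The waypoints must appear in the order A, M, with no cell reused.
Route from D: up to A, right to B, 3× down (reaching M), left to L, up to I — 7 moves in all.
Check: order respected (A at step 1, M at step 5); 7 moves as required.

D -> A -> B -> F -> J -> M -> L -> I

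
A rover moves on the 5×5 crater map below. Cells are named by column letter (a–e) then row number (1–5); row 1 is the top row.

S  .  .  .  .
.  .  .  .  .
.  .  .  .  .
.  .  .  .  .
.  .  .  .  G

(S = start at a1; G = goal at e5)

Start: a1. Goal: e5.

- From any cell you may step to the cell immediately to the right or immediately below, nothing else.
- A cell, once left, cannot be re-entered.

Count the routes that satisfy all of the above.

70

A right/down-only route from a1 to e5 makes exactly 4 down-moves and 4 right-moves in some order.
With no other constraints that would be C(8,4) = 70 routes.
That gives 70 routes.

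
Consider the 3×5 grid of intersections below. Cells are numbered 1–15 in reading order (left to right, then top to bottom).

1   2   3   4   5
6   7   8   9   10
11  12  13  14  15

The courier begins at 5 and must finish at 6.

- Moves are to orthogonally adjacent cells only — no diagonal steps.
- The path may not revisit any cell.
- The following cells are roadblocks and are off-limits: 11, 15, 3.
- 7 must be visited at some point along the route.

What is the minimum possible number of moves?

5

Any route passes through 7 somewhere between 5 and 6. Summing Manhattan distances along the two legs (5 → 7 → 6) gives a lower bound of 4 + 1 = 5 moves.
A route of 5 moves achieves this: 5 → 10 → 9 → 8 → 7 → 6.
Since 5 matches the lower bound, it is optimal.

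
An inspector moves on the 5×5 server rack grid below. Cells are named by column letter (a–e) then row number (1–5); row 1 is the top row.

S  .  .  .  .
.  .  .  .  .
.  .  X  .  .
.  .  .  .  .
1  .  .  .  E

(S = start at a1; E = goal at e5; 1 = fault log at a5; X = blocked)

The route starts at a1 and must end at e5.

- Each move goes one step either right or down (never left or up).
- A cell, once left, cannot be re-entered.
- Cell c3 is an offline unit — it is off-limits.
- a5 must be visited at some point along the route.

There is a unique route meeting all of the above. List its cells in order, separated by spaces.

Moves only go right or down, so the column and row indices never decrease.
Route from a1: down 4 to a5, right 4 to e5 — 8 moves in all.
Check: all required cells visited.

a1 a2 a3 a4 a5 b5 c5 d5 e5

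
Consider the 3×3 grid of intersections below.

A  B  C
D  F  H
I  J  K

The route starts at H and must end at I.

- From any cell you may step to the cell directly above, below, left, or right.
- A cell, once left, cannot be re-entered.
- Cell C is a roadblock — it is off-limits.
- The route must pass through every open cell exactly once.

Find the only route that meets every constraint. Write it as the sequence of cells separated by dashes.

Need to visit all 8 open cells exactly once, starting at H and ending at I.
Route from H: down 1 to K, left 1 to J, up 2 to B, left 1 to A, down 2 to I — 7 moves in all.
Check: all 8 open cells covered.

H - K - J - F - B - A - D - I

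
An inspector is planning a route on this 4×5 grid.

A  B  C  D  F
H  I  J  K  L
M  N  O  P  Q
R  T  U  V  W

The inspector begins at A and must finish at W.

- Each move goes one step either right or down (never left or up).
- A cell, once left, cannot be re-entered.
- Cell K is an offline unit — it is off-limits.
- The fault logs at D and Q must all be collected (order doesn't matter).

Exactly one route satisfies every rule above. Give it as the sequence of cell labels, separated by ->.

Moves only go right or down, so the column and row indices never decrease.
Route from A: 4× right (reaching F), 3× down (reaching W) — 7 moves in all.
Check: all required cells visited.

A -> B -> C -> D -> F -> L -> Q -> W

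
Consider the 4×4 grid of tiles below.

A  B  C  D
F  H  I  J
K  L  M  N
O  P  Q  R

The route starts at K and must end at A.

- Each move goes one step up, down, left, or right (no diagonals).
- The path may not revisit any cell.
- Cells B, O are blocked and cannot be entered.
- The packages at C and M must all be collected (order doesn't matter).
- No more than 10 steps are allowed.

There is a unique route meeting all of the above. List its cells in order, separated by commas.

The budget equals the shortest possible length, so every move has to be on a shortest route through the required cells.
Route from K: right 3 to N, up 2 to D, left 1 to C, down 1 to I, left 2 to F, up 1 to A — 10 moves in all.
Check: all required cells visited; 10 ≤ 10 moves.

K, L, M, N, J, D, C, I, H, F, A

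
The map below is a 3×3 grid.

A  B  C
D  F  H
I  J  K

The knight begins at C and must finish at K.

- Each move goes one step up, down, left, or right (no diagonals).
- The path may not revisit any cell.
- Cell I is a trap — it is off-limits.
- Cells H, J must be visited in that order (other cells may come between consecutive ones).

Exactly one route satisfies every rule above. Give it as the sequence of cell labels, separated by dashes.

C - H - F - J - K

The waypoints must appear in the order H, J, with no cell reused.
Route from C: down to H, left to F, down to J, right to K — 4 moves in all.
Check: order respected (H at step 1, J at step 3).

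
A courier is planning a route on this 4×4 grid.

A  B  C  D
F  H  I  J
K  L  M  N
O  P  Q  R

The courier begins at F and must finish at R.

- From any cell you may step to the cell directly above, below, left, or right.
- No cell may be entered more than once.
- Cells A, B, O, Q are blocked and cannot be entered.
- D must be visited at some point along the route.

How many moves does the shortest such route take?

Any route passes through D somewhere between F and R. Summing Manhattan distances along the two legs (F → D → R) gives a lower bound of 4 + 3 = 7 moves.
A route of 7 moves achieves this: F → H → I → C → D → J → N → R.
Since 7 matches the lower bound, it is optimal.

7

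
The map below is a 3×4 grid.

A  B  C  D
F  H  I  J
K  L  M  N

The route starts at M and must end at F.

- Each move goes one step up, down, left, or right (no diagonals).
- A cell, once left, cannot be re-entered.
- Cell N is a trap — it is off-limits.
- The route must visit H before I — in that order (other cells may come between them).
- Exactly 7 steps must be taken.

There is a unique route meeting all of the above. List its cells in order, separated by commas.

M, L, H, I, C, B, A, F

The waypoints must appear in the order H, I, with no cell reused.
Route from M: left 1 to L, up 1 to H, right 1 to I, up 1 to C, left 2 to A, down 1 to F — 7 moves in all.
Check: order respected (H at step 2, I at step 3); 7 moves as required.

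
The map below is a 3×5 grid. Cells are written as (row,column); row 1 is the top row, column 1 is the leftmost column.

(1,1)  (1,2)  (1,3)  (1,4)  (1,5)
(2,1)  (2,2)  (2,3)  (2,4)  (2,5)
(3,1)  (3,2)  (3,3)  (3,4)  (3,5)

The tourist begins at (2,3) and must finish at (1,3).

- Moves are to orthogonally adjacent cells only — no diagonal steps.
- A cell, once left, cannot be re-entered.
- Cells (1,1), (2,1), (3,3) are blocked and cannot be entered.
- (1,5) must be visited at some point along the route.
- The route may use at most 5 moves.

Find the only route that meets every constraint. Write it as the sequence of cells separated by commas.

Any route must reach (1,5) and still end at (1,3) within 5 moves, so the order of the required stops is forced.
Route from (2,3): 2× right (reaching (2,5)), up to (1,5), 2× left (reaching (1,3)) — 5 moves in all.
Check: all required cells visited; 5 ≤ 5 moves.

(2,3), (2,4), (2,5), (1,5), (1,4), (1,3)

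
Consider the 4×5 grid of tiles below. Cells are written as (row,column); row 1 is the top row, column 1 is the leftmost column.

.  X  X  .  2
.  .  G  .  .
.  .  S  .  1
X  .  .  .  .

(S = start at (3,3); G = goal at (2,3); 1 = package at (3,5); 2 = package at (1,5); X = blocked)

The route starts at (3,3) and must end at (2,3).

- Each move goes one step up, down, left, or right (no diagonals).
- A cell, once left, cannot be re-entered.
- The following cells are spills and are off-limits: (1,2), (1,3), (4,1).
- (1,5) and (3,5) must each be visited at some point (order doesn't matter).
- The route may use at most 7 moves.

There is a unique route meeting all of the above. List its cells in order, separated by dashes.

(3,3) - (3,4) - (3,5) - (2,5) - (1,5) - (1,4) - (2,4) - (2,3)

Any route must reach (1,5) and (3,5) and still end at (2,3) within 7 moves, so the order of the required stops is forced.
Route from (3,3): right 2 to (3,5), up 2 to (1,5), left 1 to (1,4), down 1 to (2,4), left 1 to (2,3) — 7 moves in all.
Check: all required cells visited; 7 ≤ 7 moves.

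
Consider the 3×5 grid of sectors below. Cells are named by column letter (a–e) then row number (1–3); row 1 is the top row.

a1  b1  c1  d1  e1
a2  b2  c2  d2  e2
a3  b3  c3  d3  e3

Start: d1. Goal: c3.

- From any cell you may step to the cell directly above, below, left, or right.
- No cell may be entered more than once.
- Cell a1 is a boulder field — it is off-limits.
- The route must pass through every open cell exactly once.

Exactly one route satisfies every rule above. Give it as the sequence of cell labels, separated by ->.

Need to visit all 14 open cells exactly once, starting at d1 and ending at c3.
Cell a3 has only two open neighbours (a2 and b3), so the path must pass straight through it: one of those is the cell it's entered from and the other is where it exits.
Route from d1: right 1 to e1, down 2 to e3, left 1 to d3, up 1 to d2, left 1 to c2, up 1 to c1, left 1 to b1, down 1 to b2, left 1 to a2, down 1 to a3, right 2 to c3 — 13 moves in all.
Check: all 14 open cells covered.

d1 -> e1 -> e2 -> e3 -> d3 -> d2 -> c2 -> c1 -> b1 -> b2 -> a2 -> a3 -> b3 -> c3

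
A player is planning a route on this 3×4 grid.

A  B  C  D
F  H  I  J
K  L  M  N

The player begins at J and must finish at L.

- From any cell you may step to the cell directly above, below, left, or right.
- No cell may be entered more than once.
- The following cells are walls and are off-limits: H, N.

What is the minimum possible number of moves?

3

The Manhattan distance from J to L is |2−3| + |4−2| = 3, so at least 3 moves are needed.
A route of 3 moves achieves this: J → I → M → L.
Since 3 matches the lower bound, it is optimal.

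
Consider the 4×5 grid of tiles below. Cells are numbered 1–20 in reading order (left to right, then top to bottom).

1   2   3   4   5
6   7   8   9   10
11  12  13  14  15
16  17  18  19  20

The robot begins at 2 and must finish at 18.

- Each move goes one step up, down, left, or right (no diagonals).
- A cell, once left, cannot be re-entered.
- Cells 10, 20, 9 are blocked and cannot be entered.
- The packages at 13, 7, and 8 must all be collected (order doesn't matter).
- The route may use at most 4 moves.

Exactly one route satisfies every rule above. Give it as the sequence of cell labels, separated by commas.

Any route must reach 13, 7, and 8 and still end at 18 within 4 moves, so the order of the required stops is forced.
Route from 2: down 1 to 7, right 1 to 8, down 2 to 18 — 4 moves in all.
Check: all required cells visited; 4 ≤ 4 moves.

2, 7, 8, 13, 18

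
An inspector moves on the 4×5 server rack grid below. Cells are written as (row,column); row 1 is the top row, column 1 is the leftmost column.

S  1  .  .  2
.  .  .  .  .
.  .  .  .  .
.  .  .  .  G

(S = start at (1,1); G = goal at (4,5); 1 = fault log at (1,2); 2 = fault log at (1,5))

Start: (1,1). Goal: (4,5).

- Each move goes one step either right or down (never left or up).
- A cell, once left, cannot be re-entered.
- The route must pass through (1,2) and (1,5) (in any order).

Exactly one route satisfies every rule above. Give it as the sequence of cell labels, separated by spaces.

(1,1) (1,2) (1,3) (1,4) (1,5) (2,5) (3,5) (4,5)

Moves only go right or down, so the column and row indices never decrease.
Route from (1,1): right 4 to (1,5), down 3 to (4,5) — 7 moves in all.
Check: all required cells visited.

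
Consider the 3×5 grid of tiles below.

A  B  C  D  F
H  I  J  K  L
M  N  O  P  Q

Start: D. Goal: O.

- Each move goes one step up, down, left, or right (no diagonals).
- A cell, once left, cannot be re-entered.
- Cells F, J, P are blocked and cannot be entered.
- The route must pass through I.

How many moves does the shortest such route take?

Any route passes through I somewhere between D and O. Summing Manhattan distances along the two legs (D → I → O) gives a lower bound of 3 + 2 = 5 moves.
A route of 5 moves achieves this: D → C → B → I → N → O.
Since 5 matches the lower bound, it is optimal.

5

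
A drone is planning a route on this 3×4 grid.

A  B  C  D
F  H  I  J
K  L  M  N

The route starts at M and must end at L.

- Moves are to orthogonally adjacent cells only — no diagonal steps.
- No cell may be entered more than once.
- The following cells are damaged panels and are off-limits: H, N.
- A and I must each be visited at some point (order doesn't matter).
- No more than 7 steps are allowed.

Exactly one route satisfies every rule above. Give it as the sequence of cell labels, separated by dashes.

M - I - C - B - A - F - K - L

The budget equals the shortest possible length, so every move has to be on a shortest route through the required cells.
Route from M: up 2 to C, left 2 to A, down 2 to K, right 1 to L — 7 moves in all.
Check: all required cells visited; 7 ≤ 7 moves.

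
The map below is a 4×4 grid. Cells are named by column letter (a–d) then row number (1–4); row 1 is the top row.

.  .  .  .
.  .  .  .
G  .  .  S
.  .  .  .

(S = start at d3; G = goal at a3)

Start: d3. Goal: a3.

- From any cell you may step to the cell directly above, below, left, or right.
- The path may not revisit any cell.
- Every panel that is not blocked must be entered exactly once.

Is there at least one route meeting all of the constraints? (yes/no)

One route that works: d3 → d4 → c4 → c3 → c2 → d2 → d1 → c1 → b1 → a1 → a2 → b2 → b3 → b4 → a4 → a3.

yes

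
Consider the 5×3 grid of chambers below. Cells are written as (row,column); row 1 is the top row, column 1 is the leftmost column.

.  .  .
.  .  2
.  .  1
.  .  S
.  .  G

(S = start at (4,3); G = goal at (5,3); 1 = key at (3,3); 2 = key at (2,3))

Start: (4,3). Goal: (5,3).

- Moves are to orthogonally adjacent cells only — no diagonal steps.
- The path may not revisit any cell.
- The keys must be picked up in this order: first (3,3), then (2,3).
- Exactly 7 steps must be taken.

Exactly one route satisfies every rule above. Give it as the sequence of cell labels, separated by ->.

(4,3) -> (3,3) -> (2,3) -> (2,2) -> (3,2) -> (4,2) -> (5,2) -> (5,3)

The waypoints must appear in the order (3,3), (2,3), with no cell reused.
Route from (4,3): up 2 to (2,3), left 1 to (2,2), down 3 to (5,2), right 1 to (5,3) — 7 moves in all.
Check: order respected (1 at step 1, 2 at step 2); 7 moves as required.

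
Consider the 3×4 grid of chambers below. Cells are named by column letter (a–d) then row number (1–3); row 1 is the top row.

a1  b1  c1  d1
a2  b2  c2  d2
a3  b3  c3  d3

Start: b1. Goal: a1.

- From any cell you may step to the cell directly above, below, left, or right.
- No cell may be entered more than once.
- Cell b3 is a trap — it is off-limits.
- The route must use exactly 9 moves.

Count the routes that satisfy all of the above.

Need simple routes of exactly 9 moves from b1 to a1 (Manhattan distance 1, so 4 moves are spent on a detour and 4 undoing it).
Enumerating: b1 c1 d1 d2 d3 c3 c2 b2 a2 a1.
That gives 1 route.

1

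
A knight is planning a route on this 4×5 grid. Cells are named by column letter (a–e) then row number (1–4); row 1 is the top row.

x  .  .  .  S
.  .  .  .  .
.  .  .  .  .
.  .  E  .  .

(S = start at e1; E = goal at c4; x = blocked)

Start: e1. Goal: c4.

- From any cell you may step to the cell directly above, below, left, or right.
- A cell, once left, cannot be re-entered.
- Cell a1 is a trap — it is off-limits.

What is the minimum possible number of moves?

5

The Manhattan distance from e1 to c4 is |1−4| + |5−3| = 5, so at least 5 moves are needed.
A route of 5 moves achieves this: e1 → e2 → e3 → e4 → d4 → c4.
Since 5 matches the lower bound, it is optimal.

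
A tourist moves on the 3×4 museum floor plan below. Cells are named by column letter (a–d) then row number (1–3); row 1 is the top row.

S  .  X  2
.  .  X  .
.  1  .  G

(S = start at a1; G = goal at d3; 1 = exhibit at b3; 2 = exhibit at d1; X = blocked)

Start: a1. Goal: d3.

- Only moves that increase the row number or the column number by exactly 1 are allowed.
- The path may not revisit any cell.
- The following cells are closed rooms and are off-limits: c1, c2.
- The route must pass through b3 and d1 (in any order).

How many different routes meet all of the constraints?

A right/down-only route from a1 to d3 makes exactly 2 down-moves and 3 right-moves in some order.
With no other constraints that would be C(5,2) = 10 routes.
b3 is below but to the left of d1: going d1 → b3 would need a leftward move and b3 → d1 an upward move, so no right/down-only route can visit both required cells.
No route satisfies every constraint, so the count is 0.

0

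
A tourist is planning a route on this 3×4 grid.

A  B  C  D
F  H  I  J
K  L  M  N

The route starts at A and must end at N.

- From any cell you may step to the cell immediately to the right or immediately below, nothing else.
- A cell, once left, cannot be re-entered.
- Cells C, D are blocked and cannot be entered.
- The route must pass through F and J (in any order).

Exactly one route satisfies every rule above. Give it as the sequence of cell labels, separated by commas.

A, F, H, I, J, N

Moves only go right or down, so the column and row indices never decrease.
Route from A: down 1 to F, right 3 to J, down 1 to N — 5 moves in all.
Check: all required cells visited.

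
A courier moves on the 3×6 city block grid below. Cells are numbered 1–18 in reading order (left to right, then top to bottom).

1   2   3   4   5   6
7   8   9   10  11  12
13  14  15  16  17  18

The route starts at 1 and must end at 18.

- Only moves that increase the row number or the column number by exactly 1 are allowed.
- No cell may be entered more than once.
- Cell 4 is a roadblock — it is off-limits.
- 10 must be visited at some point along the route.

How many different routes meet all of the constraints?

A right/down-only route from 1 to 18 makes exactly 2 down-moves and 5 right-moves in some order.
With no other constraints that would be C(7,2) = 21 routes.
Split at 10 and multiply the segment counts (each segment already excludes blocked cells): 1→10: 3; 10→18: 3; product = 9.
That gives 9 routes.

9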